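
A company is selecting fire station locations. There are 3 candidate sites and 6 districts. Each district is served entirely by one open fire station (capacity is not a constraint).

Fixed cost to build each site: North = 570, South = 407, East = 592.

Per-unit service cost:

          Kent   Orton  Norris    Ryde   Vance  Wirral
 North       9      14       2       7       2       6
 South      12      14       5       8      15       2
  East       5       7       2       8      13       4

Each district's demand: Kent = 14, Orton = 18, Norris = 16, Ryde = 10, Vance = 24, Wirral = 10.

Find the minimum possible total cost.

Minimum total cost: 1158

For any fixed open set, each district goes to its cheapest open site; total = fixed + service.
{North}: Kent→North 9·14=126, Orton→North 14·18=252, Norris→North 2·16=32, Ryde→North 7·10=70, Vance→North 2·24=48, Wirral→North 6·10=60. Service 588; fixed 570; total 1158.
{East}: Kent→East 5·14=70, Orton→East 7·18=126, Norris→East 2·16=32, Ryde→East 8·10=80, Vance→East 13·24=312, Wirral→East 4·10=40. Service 660; fixed 592; total 1252.
{South}: service 960 + fixed 407 = 1367
{North, South, East}: service 366 + fixed 1569 = 1935
No other subset beats 1158.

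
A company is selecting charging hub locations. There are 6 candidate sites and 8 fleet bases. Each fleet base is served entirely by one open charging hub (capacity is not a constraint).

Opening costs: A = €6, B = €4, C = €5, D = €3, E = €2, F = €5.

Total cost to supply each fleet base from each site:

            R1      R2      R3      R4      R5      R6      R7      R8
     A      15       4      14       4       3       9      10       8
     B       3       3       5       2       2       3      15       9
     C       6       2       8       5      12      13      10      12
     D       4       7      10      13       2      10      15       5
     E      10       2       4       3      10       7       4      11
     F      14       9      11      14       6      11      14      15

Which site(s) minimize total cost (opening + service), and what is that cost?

For any fixed open set, each fleet base goes to its cheapest open site; total = fixed + service.
{B, D, E}: R1→B 3, R2→E 2, R3→E 4, R4→B 2, R5→B 2, R6→B 3, R7→E 4, R8→D 5. Service 25; fixed 9; total 34.
{B, E}: R1→B 3, R2→E 2, R3→E 4, R4→B 2, R5→B 2, R6→B 3, R7→E 4, R8→B 9. Service 29; fixed 6; total 35.
{D, E}: R1→D 4, R2→E 2, R3→E 4, R4→E 3, R5→D 2, R6→E 7, R7→E 4, R8→D 5. Service 31; fixed 5; total 36.
{A, B, C, D, E, F}: R1→B 3, R2→C 2, R3→E 4, R4→B 2, R5→B 2, R6→B 3, R7→E 4, R8→D 5. Service 25; fixed 25; total 50.
No other subset beats 34.

Open B, D and E; minimum total cost 34.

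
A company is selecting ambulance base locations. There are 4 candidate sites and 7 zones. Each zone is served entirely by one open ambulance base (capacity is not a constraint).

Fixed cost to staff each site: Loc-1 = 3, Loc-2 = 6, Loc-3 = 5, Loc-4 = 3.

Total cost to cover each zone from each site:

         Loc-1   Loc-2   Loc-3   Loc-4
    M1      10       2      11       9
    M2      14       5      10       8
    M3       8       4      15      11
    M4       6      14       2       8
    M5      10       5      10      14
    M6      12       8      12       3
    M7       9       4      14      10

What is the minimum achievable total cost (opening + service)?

Minimum total cost: 39

For any fixed open set, each zone goes to its cheapest open site; total = fixed + service.
{Loc-2, Loc-3, Loc-4}: M1→Loc-2 2, M2→Loc-2 5, M3→Loc-2 4, M4→Loc-3 2, M5→Loc-2 5, M6→Loc-4 3, M7→Loc-2 4. Service 25; fixed 14; total 39.
{Loc-2, Loc-4}: service 31 + fixed 9 = 40
{Loc-1, Loc-2, Loc-4}: service 29 + fixed 12 = 41
{Loc-1, Loc-2, Loc-3, Loc-4}: service 25 + fixed 17 = 42
No other subset beats 39.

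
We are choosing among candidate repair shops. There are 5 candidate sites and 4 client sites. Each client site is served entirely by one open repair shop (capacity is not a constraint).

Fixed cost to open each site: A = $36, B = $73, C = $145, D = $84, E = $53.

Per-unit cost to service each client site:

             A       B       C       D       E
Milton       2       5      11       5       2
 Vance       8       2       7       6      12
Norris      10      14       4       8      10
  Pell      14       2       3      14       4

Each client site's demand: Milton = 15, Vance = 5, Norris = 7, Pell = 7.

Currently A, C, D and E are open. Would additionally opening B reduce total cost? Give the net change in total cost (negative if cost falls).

Current service cost with {A, C, D, E}: 109.
Adding B: each client site re-picks its cheapest; new service cost 82, saving 27.
Extra fixed cost: 73. Net change = 73 − 27 = 46.
(Totals: 427 → 473.)

No — net change +46 (cost rises by 46).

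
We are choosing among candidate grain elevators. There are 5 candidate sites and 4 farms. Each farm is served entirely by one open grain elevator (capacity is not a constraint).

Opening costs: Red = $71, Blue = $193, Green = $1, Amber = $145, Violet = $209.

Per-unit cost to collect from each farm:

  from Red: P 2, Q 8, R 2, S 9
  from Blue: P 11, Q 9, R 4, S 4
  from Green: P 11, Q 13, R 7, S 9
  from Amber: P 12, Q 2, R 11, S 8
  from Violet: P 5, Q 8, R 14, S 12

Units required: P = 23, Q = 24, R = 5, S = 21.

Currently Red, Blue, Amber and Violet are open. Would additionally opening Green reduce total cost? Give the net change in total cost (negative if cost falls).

No — net change +1 (cost rises by 1).

Current service cost with {Red, Blue, Amber, Violet}: 188.
Adding Green: each farm re-picks its cheapest; new service cost 188, saving 0.
Extra fixed cost: 1. Net change = 1 − 0 = 1.
(Totals: 806 → 807.)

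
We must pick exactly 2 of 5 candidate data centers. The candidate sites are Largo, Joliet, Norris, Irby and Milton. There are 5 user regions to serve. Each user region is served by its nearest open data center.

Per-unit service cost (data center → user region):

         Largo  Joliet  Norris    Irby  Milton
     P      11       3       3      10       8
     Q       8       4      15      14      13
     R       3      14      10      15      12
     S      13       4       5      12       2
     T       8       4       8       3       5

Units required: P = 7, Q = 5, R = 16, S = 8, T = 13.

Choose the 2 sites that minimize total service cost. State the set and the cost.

Choose Largo and Joliet; total service cost 173.

With exactly 2 open, each user region uses its cheapest among the chosen.
{Largo, Joliet}: P→Joliet 3·7=21, Q→Joliet 4·5=20, R→Largo 3·16=48, S→Joliet 4·8=32, T→Joliet 4·13=52. Service cost 173.
{Largo, Milton}: service cost 225
{Largo, Norris}: service cost 253
Among all 10 size-2 choices, {Largo, Joliet} is lowest.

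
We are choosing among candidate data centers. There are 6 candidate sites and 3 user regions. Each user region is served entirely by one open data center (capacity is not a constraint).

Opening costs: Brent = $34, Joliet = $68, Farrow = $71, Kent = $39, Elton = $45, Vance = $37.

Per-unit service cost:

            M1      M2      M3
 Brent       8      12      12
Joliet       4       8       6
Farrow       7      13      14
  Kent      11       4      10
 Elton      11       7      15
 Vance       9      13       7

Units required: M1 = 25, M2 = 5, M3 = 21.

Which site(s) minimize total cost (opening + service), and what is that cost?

For any fixed open set, each user region goes to its cheapest open site; total = fixed + service.
{Joliet}: M1→Joliet 4·25=100, M2→Joliet 8·5=40, M3→Joliet 6·21=126. Service 266; fixed 68; total 334.
{Joliet, Kent}: service 246 + fixed 107 = 353
{Brent, Joliet}: service 266 + fixed 102 = 368
{Brent, Joliet, Farrow, Kent, Elton, Vance}: service 246 + fixed 294 = 540
No other subset beats 334.

Open Joliet only; minimum total cost 334.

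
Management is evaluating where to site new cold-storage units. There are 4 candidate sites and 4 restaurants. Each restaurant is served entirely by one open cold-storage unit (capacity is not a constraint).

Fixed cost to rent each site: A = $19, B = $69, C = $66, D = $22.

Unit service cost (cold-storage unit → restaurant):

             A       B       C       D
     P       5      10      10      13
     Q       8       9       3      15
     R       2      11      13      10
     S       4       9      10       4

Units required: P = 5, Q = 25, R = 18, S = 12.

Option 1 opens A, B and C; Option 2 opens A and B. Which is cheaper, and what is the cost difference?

Option 1: {A, B, C}: P→A 5·5=25, Q→C 3·25=75, R→A 2·18=36, S→A 4·12=48. Service 184; fixed 154; total 338.
Option 2: {A, B}: P→A 5·5=25, Q→A 8·25=200, R→A 2·18=36, S→A 4·12=48. Service 309; fixed 88; total 397.
Difference: |338 − 397| = 59.

Option 1 is cheaper by 59.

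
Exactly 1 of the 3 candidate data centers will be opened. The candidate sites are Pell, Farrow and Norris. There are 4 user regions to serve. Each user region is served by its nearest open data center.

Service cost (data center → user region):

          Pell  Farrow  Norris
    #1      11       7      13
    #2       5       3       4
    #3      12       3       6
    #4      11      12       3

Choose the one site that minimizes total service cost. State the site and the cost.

With exactly 1 open, each user region uses its cheapest among the chosen.
{Farrow}: #1→Farrow 7, #2→Farrow 3, #3→Farrow 3, #4→Farrow 12. Service cost 25.
{Norris}: service cost 26
{Pell}: service cost 39
Among all 3 size-1 choices, {Farrow} is lowest.

Choose Farrow only; total service cost 25.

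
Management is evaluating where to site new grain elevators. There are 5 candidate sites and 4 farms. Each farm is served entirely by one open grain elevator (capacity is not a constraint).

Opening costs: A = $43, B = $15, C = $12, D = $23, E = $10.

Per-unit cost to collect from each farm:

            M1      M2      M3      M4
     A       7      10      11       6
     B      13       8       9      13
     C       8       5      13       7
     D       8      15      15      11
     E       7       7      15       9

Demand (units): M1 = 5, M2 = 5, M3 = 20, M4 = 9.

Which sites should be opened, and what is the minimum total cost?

Open B and C; minimum total cost 335.

For any fixed open set, each farm goes to its cheapest open site; total = fixed + service.
{B, C}: M1→C 8·5=40, M2→C 5·5=25, M3→B 9·20=180, M4→C 7·9=63. Service 308; fixed 27; total 335.
{B, C, E}: M1→E 7·5=35, M2→C 5·5=25, M3→B 9·20=180, M4→C 7·9=63. Service 303; fixed 37; total 340.
{B, E}: service 331 + fixed 25 = 356
{A, B, C, D, E}: service 294 + fixed 103 = 397
No other subset beats 335.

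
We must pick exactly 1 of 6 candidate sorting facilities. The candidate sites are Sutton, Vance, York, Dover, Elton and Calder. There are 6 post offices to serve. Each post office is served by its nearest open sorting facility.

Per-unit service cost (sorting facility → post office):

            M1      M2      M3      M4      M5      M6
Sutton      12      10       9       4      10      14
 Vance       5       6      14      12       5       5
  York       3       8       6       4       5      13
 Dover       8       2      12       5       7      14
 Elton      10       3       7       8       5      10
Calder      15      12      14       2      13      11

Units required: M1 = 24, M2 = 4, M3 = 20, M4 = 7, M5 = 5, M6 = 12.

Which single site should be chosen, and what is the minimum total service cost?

Choose York only; total service cost 433.

With exactly 1 open, each post office uses its cheapest among the chosen.
{York}: M1→York 3·24=72, M2→York 8·4=32, M3→York 6·20=120, M4→York 4·7=28, M5→York 5·5=25, M6→York 13·12=156. Service cost 433.
{Vance}: service cost 593
{Elton}: service cost 593
Among all 6 size-1 choices, {York} is lowest.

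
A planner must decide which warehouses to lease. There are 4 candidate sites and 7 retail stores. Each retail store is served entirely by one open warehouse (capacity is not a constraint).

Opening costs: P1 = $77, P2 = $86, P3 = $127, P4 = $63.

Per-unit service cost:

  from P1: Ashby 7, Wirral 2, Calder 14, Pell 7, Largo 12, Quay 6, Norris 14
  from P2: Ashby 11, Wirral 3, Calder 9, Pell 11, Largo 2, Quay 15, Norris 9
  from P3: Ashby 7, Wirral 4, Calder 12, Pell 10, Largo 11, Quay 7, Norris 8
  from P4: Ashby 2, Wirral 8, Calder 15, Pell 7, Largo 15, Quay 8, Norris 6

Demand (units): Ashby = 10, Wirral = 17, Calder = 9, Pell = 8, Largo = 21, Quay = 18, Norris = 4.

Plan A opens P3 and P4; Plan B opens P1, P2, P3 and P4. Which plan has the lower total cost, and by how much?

Plan A: {P3, P4}: Ashby→P4 2·10=20, Wirral→P3 4·17=68, Calder→P3 12·9=108, Pell→P4 7·8=56, Largo→P3 11·21=231, Quay→P3 7·18=126, Norris→P4 6·4=24. Service 633; fixed 190; total 823.
Plan B: {P1, P2, P3, P4}: Ashby→P4 2·10=20, Wirral→P1 2·17=34, Calder→P2 9·9=81, Pell→P1 7·8=56, Largo→P2 2·21=42, Quay→P1 6·18=108, Norris→P4 6·4=24. Service 365; fixed 353; total 718.
Difference: |823 − 718| = 105.

Plan B is cheaper by 105.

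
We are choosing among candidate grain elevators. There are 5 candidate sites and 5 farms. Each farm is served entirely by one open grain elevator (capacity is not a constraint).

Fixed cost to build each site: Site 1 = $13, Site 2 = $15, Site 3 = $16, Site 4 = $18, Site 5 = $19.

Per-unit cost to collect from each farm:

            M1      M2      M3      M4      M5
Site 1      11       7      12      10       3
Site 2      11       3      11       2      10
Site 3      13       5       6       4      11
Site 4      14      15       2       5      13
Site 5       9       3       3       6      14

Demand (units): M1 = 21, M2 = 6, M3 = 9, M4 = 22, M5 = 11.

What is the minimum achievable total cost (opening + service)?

For any fixed open set, each farm goes to its cheapest open site; total = fixed + service.
{Site 1, Site 2, Site 5}: M1→Site 5 9·21=189, M2→Site 2 3·6=18, M3→Site 5 3·9=27, M4→Site 2 2·22=44, M5→Site 1 3·11=33. Service 311; fixed 47; total 358.
{Site 1, Site 2, Site 4, Site 5}: service 302 + fixed 65 = 367
{Site 1, Site 2, Site 3, Site 5}: service 311 + fixed 63 = 374
{Site 1, Site 2, Site 3, Site 4, Site 5}: service 302 + fixed 81 = 383
No other subset beats 358.

Minimum total cost: 358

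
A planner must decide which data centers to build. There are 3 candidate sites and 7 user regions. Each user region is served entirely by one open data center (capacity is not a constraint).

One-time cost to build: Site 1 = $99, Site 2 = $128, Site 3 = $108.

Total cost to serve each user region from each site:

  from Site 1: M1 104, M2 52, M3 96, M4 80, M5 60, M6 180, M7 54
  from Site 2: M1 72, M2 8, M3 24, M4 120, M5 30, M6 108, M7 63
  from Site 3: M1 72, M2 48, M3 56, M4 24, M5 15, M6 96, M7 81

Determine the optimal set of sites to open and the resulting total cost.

For any fixed open set, each user region goes to its cheapest open site; total = fixed + service.
{Site 3}: M1→Site 3 72, M2→Site 3 48, M3→Site 3 56, M4→Site 3 24, M5→Site 3 15, M6→Site 3 96, M7→Site 3 81. Service 392; fixed 108; total 500.
{Site 2, Site 3}: service 302 + fixed 236 = 538
{Site 2}: service 425 + fixed 128 = 553
{Site 1, Site 2, Site 3}: service 293 + fixed 335 = 628
No other subset beats 500.

Open Site 3 only; minimum total cost 500.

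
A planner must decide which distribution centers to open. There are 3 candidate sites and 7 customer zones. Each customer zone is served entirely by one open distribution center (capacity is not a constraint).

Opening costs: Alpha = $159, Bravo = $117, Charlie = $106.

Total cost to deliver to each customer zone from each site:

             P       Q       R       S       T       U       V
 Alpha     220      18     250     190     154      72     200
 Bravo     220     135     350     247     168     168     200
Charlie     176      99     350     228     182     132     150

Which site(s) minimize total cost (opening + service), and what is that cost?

Open Alpha only; minimum total cost 1263.

For any fixed open set, each customer zone goes to its cheapest open site; total = fixed + service.
{Alpha}: P→Alpha 220, Q→Alpha 18, R→Alpha 250, S→Alpha 190, T→Alpha 154, U→Alpha 72, V→Alpha 200. Service 1104; fixed 159; total 1263.
{Alpha, Charlie}: service 1010 + fixed 265 = 1275
{Alpha, Bravo}: P→Alpha 220, Q→Alpha 18, R→Alpha 250, S→Alpha 190, T→Alpha 154, U→Alpha 72, V→Alpha 200. Service 1104; fixed 276; total 1380.
{Alpha, Bravo, Charlie}: P→Charlie 176, Q→Alpha 18, R→Alpha 250, S→Alpha 190, T→Alpha 154, U→Alpha 72, V→Charlie 150. Service 1010; fixed 382; total 1392.
(All 7 nonempty subsets were checked; Alpha only is lowest.)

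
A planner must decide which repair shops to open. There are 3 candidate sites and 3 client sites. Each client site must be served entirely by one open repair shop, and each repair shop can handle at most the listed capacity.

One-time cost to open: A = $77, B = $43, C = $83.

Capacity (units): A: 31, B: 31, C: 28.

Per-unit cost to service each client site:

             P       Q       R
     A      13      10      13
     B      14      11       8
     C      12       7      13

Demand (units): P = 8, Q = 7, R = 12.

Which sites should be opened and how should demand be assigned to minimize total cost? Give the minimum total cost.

Minimum total cost: 328

Open {B}: P→B 14·8=112, Q→B 11·7=77, R→B 8·12=96.
Loads: B carries 27/31. Service 285; fixed 43; total 328.
Next best feasible plan costs 367.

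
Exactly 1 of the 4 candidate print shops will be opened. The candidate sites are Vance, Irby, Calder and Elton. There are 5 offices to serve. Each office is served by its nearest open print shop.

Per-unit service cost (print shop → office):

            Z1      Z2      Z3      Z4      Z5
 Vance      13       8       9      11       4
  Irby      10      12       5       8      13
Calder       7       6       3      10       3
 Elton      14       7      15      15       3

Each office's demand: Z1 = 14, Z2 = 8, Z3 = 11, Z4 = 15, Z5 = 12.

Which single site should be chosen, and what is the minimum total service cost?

Choose Calder only; total service cost 365.

With exactly 1 open, each office uses its cheapest among the chosen.
{Calder}: Z1→Calder 7·14=98, Z2→Calder 6·8=48, Z3→Calder 3·11=33, Z4→Calder 10·15=150, Z5→Calder 3·12=36. Service cost 365.
{Vance}: service cost 558
{Irby}: service cost 567
Among all 4 size-1 choices, {Calder} is lowest.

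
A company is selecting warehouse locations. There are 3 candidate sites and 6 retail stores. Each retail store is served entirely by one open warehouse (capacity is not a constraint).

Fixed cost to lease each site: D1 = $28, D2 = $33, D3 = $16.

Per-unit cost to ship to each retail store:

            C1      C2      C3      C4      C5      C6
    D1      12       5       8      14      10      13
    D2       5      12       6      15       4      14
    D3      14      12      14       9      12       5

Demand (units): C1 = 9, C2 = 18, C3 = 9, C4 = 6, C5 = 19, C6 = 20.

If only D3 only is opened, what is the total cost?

Total cost: 866

Each retail store is assigned to its cheapest site among the open ones.
{D3}: C1→D3 14·9=126, C2→D3 12·18=216, C3→D3 14·9=126, C4→D3 9·6=54, C5→D3 12·19=228, C6→D3 5·20=100. Service 850; fixed 16; total 866.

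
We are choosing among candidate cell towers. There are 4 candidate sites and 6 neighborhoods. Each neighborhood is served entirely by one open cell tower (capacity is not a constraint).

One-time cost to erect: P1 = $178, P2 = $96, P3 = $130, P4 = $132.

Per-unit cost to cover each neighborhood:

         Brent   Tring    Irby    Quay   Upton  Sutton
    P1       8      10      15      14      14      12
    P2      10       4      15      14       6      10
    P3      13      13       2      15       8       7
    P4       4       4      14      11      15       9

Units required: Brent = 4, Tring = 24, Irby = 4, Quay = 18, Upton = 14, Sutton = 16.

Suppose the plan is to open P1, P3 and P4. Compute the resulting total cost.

Total cost: 982

Each neighborhood is assigned to its cheapest site among the open ones.
{P1, P3, P4}: Brent→P4 4·4=16, Tring→P4 4·24=96, Irby→P3 2·4=8, Quay→P4 11·18=198, Upton→P3 8·14=112, Sutton→P3 7·16=112. Service 542; fixed 440; total 982.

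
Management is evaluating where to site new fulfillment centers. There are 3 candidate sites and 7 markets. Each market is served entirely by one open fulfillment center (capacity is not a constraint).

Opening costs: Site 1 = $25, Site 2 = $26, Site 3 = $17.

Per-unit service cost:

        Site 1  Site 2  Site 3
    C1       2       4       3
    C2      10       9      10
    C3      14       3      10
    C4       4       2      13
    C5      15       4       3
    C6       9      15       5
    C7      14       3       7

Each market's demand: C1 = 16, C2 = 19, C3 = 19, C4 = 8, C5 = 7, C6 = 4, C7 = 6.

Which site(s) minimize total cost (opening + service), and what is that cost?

For any fixed open set, each market goes to its cheapest open site; total = fixed + service.
{Site 2, Site 3}: C1→Site 3 3·16=48, C2→Site 2 9·19=171, C3→Site 2 3·19=57, C4→Site 2 2·8=16, C5→Site 3 3·7=21, C6→Site 3 5·4=20, C7→Site 2 3·6=18. Service 351; fixed 43; total 394.
{Site 1, Site 2, Site 3}: C1→Site 1 2·16=32, C2→Site 2 9·19=171, C3→Site 2 3·19=57, C4→Site 2 2·8=16, C5→Site 3 3·7=21, C6→Site 3 5·4=20, C7→Site 2 3·6=18. Service 335; fixed 68; total 403.
{Site 1, Site 2}: service 358 + fixed 51 = 409
{Site 3}: C1→Site 3 3·16=48, C2→Site 3 10·19=190, C3→Site 3 10·19=190, C4→Site 3 13·8=104, C5→Site 3 3·7=21, C6→Site 3 5·4=20, C7→Site 3 7·6=42. Service 615; fixed 17; total 632.
No other subset beats 394.

Open Site 2 and Site 3; minimum total cost 394.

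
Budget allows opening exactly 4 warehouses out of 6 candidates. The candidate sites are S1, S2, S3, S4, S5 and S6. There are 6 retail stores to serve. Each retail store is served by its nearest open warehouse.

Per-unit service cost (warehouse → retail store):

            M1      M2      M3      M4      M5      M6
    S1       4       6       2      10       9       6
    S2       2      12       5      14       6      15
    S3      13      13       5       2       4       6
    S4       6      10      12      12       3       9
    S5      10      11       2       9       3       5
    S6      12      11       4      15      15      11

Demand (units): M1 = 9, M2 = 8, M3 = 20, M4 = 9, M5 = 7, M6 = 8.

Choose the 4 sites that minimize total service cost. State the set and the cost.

Choose S1, S2, S3 and S5; total service cost 185.

With exactly 4 open, each retail store uses its cheapest among the chosen.
{S1, S2, S3, S5}: M1→S2 2·9=18, M2→S1 6·8=48, M3→S1 2·20=40, M4→S3 2·9=18, M5→S5 3·7=21, M6→S5 5·8=40. Service cost 185.
{S1, S2, S3, S4}: service cost 193
{S1, S2, S3, S6}: service cost 200
Among all 15 size-4 choices, {S1, S2, S3, S5} is lowest.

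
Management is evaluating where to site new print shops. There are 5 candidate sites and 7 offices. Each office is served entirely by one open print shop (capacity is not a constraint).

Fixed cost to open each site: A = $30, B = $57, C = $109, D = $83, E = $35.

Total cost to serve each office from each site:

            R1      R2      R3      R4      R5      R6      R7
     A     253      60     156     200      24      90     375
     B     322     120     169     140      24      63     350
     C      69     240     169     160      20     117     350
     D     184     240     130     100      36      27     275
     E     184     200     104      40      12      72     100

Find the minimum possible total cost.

For any fixed open set, each office goes to its cheapest open site; total = fixed + service.
{A, C, E}: R1→C 69, R2→A 60, R3→E 104, R4→E 40, R5→E 12, R6→E 72, R7→E 100. Service 457; fixed 174; total 631.
{A, E}: R1→E 184, R2→A 60, R3→E 104, R4→E 40, R5→E 12, R6→E 72, R7→E 100. Service 572; fixed 65; total 637.
{A, C, D, E}: service 412 + fixed 257 = 669
{A, B, C, D, E}: service 412 + fixed 314 = 726
No other subset beats 631.

Minimum total cost: 631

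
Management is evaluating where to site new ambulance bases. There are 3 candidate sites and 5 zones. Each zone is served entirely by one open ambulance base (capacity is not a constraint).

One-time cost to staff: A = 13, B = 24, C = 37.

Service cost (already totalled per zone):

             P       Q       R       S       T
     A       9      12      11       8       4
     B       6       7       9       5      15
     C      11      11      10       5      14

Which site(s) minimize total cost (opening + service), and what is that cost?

For any fixed open set, each zone goes to its cheapest open site; total = fixed + service.
{A}: P→A 9, Q→A 12, R→A 11, S→A 8, T→A 4. Service 44; fixed 13; total 57.
{B}: service 42 + fixed 24 = 66
{A, B}: service 31 + fixed 37 = 68
{A, B, C}: P→B 6, Q→B 7, R→B 9, S→B 5, T→A 4. Service 31; fixed 74; total 105.
No other subset beats 57.

Open A only; minimum total cost 57.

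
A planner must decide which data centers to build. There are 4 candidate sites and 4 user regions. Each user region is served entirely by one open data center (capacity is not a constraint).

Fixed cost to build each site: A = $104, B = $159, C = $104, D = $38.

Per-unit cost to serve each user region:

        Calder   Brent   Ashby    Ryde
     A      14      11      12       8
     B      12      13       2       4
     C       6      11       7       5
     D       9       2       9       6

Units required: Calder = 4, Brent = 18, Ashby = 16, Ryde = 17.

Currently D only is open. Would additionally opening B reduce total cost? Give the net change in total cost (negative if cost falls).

No — net change +13 (cost rises by 13).

Current service cost with {D}: 318.
Adding B: each user region re-picks its cheapest; new service cost 172, saving 146.
Extra fixed cost: 159. Net change = 159 − 146 = 13.
(Totals: 356 → 369.)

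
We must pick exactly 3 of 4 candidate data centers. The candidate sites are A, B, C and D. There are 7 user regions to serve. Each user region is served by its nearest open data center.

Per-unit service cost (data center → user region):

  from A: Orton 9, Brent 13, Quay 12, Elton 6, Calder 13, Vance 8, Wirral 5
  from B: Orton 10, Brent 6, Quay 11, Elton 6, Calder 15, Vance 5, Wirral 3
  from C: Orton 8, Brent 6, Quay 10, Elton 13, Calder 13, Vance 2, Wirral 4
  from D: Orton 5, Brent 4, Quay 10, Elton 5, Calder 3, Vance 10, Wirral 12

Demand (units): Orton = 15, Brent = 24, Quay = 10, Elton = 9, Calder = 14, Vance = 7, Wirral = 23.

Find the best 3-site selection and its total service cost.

Choose B, C and D; total service cost 441.

With exactly 3 open, each user region uses its cheapest among the chosen.
{B, C, D}: Orton→D 5·15=75, Brent→D 4·24=96, Quay→C 10·10=100, Elton→D 5·9=45, Calder→D 3·14=42, Vance→C 2·7=14, Wirral→B 3·23=69. Service cost 441.
{A, B, D}: service cost 462
{A, C, D}: service cost 464
Among all 4 size-3 choices, {B, C, D} is lowest.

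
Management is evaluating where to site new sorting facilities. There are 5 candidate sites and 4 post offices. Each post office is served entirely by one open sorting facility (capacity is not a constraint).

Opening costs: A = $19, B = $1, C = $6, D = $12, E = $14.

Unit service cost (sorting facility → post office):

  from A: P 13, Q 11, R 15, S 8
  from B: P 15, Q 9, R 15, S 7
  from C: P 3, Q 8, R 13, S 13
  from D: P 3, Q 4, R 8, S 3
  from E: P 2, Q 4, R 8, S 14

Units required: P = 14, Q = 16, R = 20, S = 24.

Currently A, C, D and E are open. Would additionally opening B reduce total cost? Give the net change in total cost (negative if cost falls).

Current service cost with {A, C, D, E}: 324.
Adding B: each post office re-picks its cheapest; new service cost 324, saving 0.
Extra fixed cost: 1. Net change = 1 − 0 = 1.
(Totals: 375 → 376.)

No — net change +1 (cost rises by 1).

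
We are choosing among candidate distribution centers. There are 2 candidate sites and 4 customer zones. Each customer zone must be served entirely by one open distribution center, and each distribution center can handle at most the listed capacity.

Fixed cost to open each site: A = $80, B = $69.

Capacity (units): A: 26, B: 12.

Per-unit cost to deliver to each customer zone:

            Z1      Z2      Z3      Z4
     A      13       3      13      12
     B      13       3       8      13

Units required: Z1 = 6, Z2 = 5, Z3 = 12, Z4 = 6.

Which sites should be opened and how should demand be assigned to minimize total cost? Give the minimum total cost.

Open {A, B}: Z1→A 13·6=78, Z2→A 3·5=15, Z3→B 8·12=96, Z4→A 12·6=72.
Loads: A carries 17/26, B carries 12/12. Service 261; fixed 149; total 410.
Next best feasible plan costs 470.

Minimum total cost: 410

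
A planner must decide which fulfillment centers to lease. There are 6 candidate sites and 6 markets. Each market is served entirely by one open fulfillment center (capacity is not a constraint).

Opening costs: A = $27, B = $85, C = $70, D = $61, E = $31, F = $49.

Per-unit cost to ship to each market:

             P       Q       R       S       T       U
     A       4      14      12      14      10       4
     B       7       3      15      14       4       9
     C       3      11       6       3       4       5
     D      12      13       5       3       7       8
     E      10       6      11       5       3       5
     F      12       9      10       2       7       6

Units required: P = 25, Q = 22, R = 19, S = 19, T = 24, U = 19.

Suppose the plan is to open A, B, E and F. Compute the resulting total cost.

Total cost: 734

Each market is assigned to its cheapest site among the open ones.
{A, B, E, F}: P→A 4·25=100, Q→B 3·22=66, R→F 10·19=190, S→F 2·19=38, T→E 3·24=72, U→A 4·19=76. Service 542; fixed 192; total 734.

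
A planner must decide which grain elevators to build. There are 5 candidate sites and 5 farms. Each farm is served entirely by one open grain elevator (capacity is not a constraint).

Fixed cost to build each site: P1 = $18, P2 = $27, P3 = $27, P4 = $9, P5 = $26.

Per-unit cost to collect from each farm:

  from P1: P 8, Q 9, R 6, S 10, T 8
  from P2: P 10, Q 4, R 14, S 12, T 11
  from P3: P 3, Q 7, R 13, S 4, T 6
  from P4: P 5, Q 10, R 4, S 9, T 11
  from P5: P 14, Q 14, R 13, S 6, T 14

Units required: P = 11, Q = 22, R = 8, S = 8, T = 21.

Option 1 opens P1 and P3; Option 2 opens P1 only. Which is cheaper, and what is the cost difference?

Option 1: {P1, P3}: P→P3 3·11=33, Q→P3 7·22=154, R→P1 6·8=48, S→P3 4·8=32, T→P3 6·21=126. Service 393; fixed 45; total 438.
Option 2: {P1}: P→P1 8·11=88, Q→P1 9·22=198, R→P1 6·8=48, S→P1 10·8=80, T→P1 8·21=168. Service 582; fixed 18; total 600.
Difference: |438 − 600| = 162.

Option 1 is cheaper by 162.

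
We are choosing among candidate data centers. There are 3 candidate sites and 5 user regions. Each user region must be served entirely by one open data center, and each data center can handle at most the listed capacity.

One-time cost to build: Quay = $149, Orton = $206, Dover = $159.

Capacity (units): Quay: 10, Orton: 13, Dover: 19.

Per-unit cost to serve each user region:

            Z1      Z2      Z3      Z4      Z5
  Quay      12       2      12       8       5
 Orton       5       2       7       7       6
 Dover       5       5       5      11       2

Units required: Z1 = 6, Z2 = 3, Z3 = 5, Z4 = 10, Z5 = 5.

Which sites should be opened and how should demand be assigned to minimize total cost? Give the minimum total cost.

Minimum total cost: 468

Open {Quay, Dover}: Z1→Dover 5·6=30, Z2→Dover 5·3=15, Z3→Dover 5·5=25, Z4→Quay 8·10=80, Z5→Dover 2·5=10.
Loads: Quay carries 10/10, Dover carries 19/19. Service 160; fixed 308; total 468.
Next best feasible plan costs 506.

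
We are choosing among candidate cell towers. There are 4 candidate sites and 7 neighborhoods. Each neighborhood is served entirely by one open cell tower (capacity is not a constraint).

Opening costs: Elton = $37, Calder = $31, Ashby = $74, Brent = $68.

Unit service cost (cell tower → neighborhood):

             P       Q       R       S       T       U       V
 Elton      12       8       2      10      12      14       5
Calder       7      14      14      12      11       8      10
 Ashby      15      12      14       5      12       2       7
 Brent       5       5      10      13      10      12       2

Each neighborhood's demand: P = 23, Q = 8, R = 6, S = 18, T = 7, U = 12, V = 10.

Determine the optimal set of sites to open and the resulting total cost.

Open Elton, Ashby and Brent; minimum total cost 550.

For any fixed open set, each neighborhood goes to its cheapest open site; total = fixed + service.
{Elton, Ashby, Brent}: P→Brent 5·23=115, Q→Brent 5·8=40, R→Elton 2·6=12, S→Ashby 5·18=90, T→Brent 10·7=70, U→Ashby 2·12=24, V→Brent 2·10=20. Service 371; fixed 179; total 550.
{Ashby, Brent}: service 419 + fixed 142 = 561
{Elton, Calder, Ashby, Brent}: service 371 + fixed 210 = 581
{Calder}: service 846 + fixed 31 = 877
No other subset beats 550.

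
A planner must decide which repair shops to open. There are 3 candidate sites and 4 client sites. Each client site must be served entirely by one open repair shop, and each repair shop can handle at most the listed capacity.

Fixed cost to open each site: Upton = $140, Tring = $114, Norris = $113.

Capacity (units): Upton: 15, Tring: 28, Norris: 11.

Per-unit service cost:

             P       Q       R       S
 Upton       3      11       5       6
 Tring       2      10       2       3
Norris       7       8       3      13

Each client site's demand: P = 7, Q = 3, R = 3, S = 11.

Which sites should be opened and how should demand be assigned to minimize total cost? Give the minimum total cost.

Minimum total cost: 197

Open {Tring}: P→Tring 2·7=14, Q→Tring 10·3=30, R→Tring 2·3=6, S→Tring 3·11=33.
Loads: Tring carries 24/28. Service 83; fixed 114; total 197.
Next best feasible plan costs 304.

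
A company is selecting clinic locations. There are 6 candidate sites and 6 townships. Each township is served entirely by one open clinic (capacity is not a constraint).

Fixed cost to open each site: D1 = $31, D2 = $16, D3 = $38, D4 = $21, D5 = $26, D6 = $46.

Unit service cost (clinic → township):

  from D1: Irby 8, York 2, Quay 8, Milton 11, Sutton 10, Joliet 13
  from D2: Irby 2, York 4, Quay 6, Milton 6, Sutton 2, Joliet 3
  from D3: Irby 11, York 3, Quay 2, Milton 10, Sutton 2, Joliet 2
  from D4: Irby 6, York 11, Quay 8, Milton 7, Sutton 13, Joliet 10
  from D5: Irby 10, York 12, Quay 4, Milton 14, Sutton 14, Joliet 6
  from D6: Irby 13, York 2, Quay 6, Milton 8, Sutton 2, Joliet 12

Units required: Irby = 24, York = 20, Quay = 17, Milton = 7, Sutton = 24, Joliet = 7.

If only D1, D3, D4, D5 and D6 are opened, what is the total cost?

Total cost: 491

Each township is assigned to its cheapest site among the open ones.
{D1, D3, D4, D5, D6}: Irby→D4 6·24=144, York→D1 2·20=40, Quay→D3 2·17=34, Milton→D4 7·7=49, Sutton→D3 2·24=48, Joliet→D3 2·7=14. Service 329; fixed 162; total 491.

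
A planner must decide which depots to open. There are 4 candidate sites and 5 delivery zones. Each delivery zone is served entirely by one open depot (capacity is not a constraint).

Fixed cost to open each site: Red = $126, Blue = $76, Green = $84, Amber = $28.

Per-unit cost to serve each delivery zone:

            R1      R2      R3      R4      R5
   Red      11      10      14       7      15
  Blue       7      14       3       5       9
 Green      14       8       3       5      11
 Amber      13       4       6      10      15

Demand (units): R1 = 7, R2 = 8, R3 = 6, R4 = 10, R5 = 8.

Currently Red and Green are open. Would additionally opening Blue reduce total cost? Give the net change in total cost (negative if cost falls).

No — net change +32 (cost rises by 32).

Current service cost with {Red, Green}: 297.
Adding Blue: each delivery zone re-picks its cheapest; new service cost 253, saving 44.
Extra fixed cost: 76. Net change = 76 − 44 = 32.
(Totals: 507 → 539.)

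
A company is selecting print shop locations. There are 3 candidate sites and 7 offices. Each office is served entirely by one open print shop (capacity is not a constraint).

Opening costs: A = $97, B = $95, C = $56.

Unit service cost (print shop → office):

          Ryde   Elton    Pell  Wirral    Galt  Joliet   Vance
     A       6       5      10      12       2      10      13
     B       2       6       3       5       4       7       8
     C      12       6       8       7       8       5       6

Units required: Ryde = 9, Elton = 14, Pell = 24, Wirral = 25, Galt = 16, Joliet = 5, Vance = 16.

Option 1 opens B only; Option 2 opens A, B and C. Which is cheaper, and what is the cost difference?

Option 1 is cheaper by 65.

Option 1: {B}: Ryde→B 2·9=18, Elton→B 6·14=84, Pell→B 3·24=72, Wirral→B 5·25=125, Galt→B 4·16=64, Joliet→B 7·5=35, Vance→B 8·16=128. Service 526; fixed 95; total 621.
Option 2: {A, B, C}: Ryde→B 2·9=18, Elton→A 5·14=70, Pell→B 3·24=72, Wirral→B 5·25=125, Galt→A 2·16=32, Joliet→C 5·5=25, Vance→C 6·16=96. Service 438; fixed 248; total 686.
Difference: |621 − 686| = 65.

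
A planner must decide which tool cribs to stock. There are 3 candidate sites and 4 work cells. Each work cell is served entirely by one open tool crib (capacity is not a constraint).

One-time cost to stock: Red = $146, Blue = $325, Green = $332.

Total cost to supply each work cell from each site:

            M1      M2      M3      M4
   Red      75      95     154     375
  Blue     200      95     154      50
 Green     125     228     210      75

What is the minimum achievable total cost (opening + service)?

For any fixed open set, each work cell goes to its cheapest open site; total = fixed + service.
{Blue}: M1→Blue 200, M2→Blue 95, M3→Blue 154, M4→Blue 50. Service 499; fixed 325; total 824.
{Red}: M1→Red 75, M2→Red 95, M3→Red 154, M4→Red 375. Service 699; fixed 146; total 845.
{Red, Blue}: service 374 + fixed 471 = 845
{Red, Blue, Green}: M1→Red 75, M2→Red 95, M3→Red 154, M4→Blue 50. Service 374; fixed 803; total 1177.
No other subset beats 824.

Minimum total cost: 824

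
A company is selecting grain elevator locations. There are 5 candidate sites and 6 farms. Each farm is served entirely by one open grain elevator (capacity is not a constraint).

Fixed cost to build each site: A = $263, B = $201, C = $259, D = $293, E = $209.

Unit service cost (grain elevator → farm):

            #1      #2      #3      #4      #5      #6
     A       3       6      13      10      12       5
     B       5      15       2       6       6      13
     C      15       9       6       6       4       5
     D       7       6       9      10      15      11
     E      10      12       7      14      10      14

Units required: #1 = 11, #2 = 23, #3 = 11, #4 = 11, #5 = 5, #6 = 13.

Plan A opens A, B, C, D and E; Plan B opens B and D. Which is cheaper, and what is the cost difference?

Plan A: {A, B, C, D, E}: #1→A 3·11=33, #2→A 6·23=138, #3→B 2·11=22, #4→B 6·11=66, #5→C 4·5=20, #6→A 5·13=65. Service 344; fixed 1225; total 1569.
Plan B: {B, D}: #1→B 5·11=55, #2→D 6·23=138, #3→B 2·11=22, #4→B 6·11=66, #5→B 6·5=30, #6→D 11·13=143. Service 454; fixed 494; total 948.
Difference: |1569 − 948| = 621.

Plan B is cheaper by 621.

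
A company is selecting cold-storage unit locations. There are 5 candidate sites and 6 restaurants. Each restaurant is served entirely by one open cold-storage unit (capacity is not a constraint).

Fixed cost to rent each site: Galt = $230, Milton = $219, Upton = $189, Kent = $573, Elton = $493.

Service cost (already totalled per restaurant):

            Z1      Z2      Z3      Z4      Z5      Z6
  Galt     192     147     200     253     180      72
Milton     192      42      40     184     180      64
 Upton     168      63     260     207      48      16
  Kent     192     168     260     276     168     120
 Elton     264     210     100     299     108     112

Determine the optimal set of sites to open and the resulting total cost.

Open Milton and Upton; minimum total cost 906.

For any fixed open set, each restaurant goes to its cheapest open site; total = fixed + service.
{Milton, Upton}: Z1→Upton 168, Z2→Milton 42, Z3→Milton 40, Z4→Milton 184, Z5→Upton 48, Z6→Upton 16. Service 498; fixed 408; total 906.
{Milton}: Z1→Milton 192, Z2→Milton 42, Z3→Milton 40, Z4→Milton 184, Z5→Milton 180, Z6→Milton 64. Service 702; fixed 219; total 921.
{Upton}: Z1→Upton 168, Z2→Upton 63, Z3→Upton 260, Z4→Upton 207, Z5→Upton 48, Z6→Upton 16. Service 762; fixed 189; total 951.
{Galt, Milton, Upton, Kent, Elton}: service 498 + fixed 1704 = 2202
No other subset beats 906.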